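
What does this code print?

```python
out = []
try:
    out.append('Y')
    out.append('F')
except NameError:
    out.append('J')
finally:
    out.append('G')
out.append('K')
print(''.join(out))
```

Execution trace: 'Y' (try body) → 'F' (try body, no exception) → 'G' (finally) → 'K' (after the try/except). Output: YFGK

Answer: YFGK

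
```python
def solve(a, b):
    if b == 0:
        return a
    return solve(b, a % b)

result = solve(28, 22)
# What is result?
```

solve(28, 22) -> solve(22, 6) -> solve(6, 4) -> solve(4, 2) -> solve(2, 0) -> 2

Answer: 2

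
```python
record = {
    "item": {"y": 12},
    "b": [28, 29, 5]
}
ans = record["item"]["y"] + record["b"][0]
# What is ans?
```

Trace:
`record = { ...` → record = {'item': {'y': 12}, 'b': [28, 29, 5]}
`ans = record["item"]["y"] + record["b"][0]` → ans = 40
So ans = 40

Answer: 40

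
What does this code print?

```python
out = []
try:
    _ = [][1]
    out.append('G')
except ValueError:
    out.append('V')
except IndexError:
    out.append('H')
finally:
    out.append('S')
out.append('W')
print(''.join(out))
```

Execution trace: 'H' (except IndexError) → 'S' (finally) → 'W' (after the try/except). Output: HSW

Answer: HSW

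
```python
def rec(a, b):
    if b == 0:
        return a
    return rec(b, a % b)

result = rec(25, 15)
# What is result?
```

rec(25, 15) -> rec(15, 10) -> rec(10, 5) -> rec(5, 0) -> 5

Answer: 5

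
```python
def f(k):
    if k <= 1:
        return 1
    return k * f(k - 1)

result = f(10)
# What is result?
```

f(10) = 10 * 9 * 8 * 7 * 6 * 5 * 4 * 3 * 2 * 1 = 3628800

Answer: 3628800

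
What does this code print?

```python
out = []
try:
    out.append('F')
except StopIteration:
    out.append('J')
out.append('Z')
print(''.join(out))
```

Execution trace: 'F' (try body, no exception) → 'Z' (after the try/except). Output: FZ

Answer: FZ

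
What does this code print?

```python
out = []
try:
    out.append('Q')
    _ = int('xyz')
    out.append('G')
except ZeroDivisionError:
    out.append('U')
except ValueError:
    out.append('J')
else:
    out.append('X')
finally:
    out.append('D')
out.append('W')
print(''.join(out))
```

Execution trace: 'Q' (try body) → 'J' (except ValueError) → 'D' (finally) → 'W' (after the try/except). Output: QJDW

Answer: QJDW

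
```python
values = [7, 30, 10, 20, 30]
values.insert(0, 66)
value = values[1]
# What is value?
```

Trace:
`values = [7, 30, 10, 20, 30]` → values = [7, 30, 10, 20, 30]
`values.insert(0, 66)` → values = [66, 7, 30, 10, 20, 30]
`value = values[1]` → value = 7
So value = 7

Answer: 7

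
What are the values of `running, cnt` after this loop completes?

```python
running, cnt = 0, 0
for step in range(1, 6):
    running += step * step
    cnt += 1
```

Sum of squares and count
`running, cnt` takes the values: (0, 0) → (1, 0) → (1, 1) → (5, 1) → (5, 2) → (14, 2) → (14, 3) → (30, 3) → (30, 4) → (55, 4) → (55, 5)

Answer: 55, 5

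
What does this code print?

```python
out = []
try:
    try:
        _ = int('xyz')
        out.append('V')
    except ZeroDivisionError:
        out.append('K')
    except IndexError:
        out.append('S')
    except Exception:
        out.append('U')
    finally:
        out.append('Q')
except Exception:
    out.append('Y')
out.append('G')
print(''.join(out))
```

Execution trace: 'U' (inner except Exception) → 'Q' (inner finally) → 'G' (after the try/except). Output: UQG

Answer: UQG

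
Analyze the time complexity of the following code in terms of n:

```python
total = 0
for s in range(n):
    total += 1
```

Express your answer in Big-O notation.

Each loop level contributes: n. Multiplying the contributions gives O(n).

Answer: O(n)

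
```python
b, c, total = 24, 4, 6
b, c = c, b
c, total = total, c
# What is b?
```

Trace:
`b, c, total = 24, 4, 6` → b = 24; c = 4; total = 6
`b, c = c, b` → b = 4; c = 24
`c, total = total, c` → c = 6; total = 24
So b = 4

Answer: 4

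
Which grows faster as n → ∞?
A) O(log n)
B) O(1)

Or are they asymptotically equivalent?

O(log n) vs O(1): Higher order terms dominate.

Answer: A) O(log n) grows faster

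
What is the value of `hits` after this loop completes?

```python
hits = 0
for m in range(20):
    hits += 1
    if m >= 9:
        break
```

Loop breaks when m reaches 9, hits is 10
`hits` takes the values: 0 → 1 → 2 → 3 → 4 → 5 → 6 → 7 → 8 → 9 → 10

Answer: 10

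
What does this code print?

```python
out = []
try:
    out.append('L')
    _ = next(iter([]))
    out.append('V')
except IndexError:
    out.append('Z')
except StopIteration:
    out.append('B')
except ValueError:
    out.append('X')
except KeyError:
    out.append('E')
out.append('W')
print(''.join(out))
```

Execution trace: 'L' (try body) → 'B' (except StopIteration) → 'W' (after the try/except). Output: LBW

Answer: LBW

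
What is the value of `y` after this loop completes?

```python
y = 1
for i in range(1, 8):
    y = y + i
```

Start at 1, add 1 through 7
`y` takes the values: 1 → 2 → 4 → 7 → 11 → 16 → 22 → 29

Answer: 29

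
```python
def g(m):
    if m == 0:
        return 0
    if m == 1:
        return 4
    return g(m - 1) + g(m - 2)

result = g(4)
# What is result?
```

Build up from base cases: g(0)=0, g(1)=4, g(2)=4, g(3)=8, g(4)=12

Answer: 12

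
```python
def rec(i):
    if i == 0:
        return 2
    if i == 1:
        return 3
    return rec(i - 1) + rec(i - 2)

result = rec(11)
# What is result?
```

Build up from base cases: rec(0)=2, rec(1)=3, rec(2)=5, rec(3)=8, rec(4)=13, rec(5)=21, rec(6)=34, ..., rec(11)=377

Answer: 377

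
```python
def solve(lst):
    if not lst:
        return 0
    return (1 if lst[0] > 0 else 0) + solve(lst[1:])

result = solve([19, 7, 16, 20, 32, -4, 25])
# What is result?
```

Count of positive elements in [19, 7, 16, 20, 32, -4, 25] = 6

Answer: 6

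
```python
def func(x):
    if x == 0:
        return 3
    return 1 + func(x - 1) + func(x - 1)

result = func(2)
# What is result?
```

func(x) = 1 + 2·func(x-1), func(0)=3. Closed form: (3+1)·2^2 - 1 = 15.

Answer: 15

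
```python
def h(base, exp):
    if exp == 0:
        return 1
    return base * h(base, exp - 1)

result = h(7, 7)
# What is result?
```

h(7, 7) = 7 * 7 * 7 * 7 * 7 * 7 * 7 = 823543

Answer: 823543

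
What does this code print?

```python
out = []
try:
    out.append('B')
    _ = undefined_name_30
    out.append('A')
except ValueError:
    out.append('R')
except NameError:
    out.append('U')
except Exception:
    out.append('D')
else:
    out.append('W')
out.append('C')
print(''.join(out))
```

Execution trace: 'B' (try body) → 'U' (except NameError) → 'C' (after the try/except). Output: BUC

Answer: BUC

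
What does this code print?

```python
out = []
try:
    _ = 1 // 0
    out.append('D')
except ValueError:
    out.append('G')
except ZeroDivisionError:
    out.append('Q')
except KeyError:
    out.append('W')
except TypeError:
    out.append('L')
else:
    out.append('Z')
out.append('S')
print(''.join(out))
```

Execution trace: 'Q' (except ZeroDivisionError) → 'S' (after the try/except). Output: QS

Answer: QS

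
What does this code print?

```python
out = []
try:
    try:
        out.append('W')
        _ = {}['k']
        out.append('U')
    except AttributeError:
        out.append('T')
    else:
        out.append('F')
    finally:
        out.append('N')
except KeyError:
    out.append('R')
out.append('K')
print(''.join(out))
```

Execution trace: 'W' (try body) → 'N' (finally) → 'R' (outer except KeyError) → 'K' (after the try/except). Output: WNRK

Answer: WNRK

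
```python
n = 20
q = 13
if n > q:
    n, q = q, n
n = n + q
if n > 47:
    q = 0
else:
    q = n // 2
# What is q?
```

Trace:
`n = 20` → n = 20
`q = 13` → q = 13
`if n > q: ...` → n > q is True → n = 13; q = 20
`n = n + q` → n = 33
`if n > 47: ...` → n > 47 is False, take else branch → q = 16
So q = 16

Answer: 16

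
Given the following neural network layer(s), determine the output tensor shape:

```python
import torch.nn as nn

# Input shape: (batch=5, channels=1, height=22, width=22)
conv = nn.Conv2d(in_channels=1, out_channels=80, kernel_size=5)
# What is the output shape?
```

Input: (5, 1, 22, 22) -> Output: (5, 80, 18, 18)

Answer: (5, 80, 18, 18)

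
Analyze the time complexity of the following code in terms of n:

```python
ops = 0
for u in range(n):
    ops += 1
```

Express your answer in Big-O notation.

Each loop level contributes: n. Multiplying the contributions gives O(n).

Answer: O(n)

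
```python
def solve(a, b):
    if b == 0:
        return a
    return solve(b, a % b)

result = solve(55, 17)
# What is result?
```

solve(55, 17) -> solve(17, 4) -> solve(4, 1) -> solve(1, 0) -> 1

Answer: 1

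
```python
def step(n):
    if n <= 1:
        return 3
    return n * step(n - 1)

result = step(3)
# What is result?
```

step(3) = 3 * 2 * 3 = 18

Answer: 18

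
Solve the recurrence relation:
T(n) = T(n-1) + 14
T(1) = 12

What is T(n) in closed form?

Unrolling: T(n) = T(1) + 14·(n-1) = 12 + 14(n-1) = 14n - 2.

Answer: T(n) = 14n - 2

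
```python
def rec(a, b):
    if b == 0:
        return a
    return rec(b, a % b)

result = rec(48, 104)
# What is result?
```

rec(48, 104) -> rec(104, 48) -> rec(48, 8) -> rec(8, 0) -> 8

Answer: 8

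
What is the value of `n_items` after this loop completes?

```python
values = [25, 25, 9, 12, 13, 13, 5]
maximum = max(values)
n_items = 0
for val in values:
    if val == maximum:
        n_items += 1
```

Count of max value 25 in [25, 25, 9, 12, 13, 13, 5]
`n_items` takes the values: 0 → 1 → 2

Answer: 2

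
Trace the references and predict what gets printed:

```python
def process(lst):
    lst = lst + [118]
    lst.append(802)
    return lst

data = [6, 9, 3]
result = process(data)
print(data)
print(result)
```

Key concept: rebinding parameter vs mutation.
Step by step:
`data = [6, 9, 3]` → data = [6, 9, 3]
`result = process(data)` → result = [6, 9, 3, 118, 802]
`print(data)` → prints [6, 9, 3]
`print(result)` → prints [6, 9, 3, 118, 802]

Answer:
[6, 9, 3]
[6, 9, 3, 118, 802]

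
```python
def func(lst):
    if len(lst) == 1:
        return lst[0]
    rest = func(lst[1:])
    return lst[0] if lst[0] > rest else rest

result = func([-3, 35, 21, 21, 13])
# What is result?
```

Recursive max over [-3, 35, 21, 21, 13] = 35

Answer: 35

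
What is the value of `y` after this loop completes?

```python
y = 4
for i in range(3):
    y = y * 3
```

Multiply by 3, 3 times: 4 * 3^3 = 108
`y` takes the values: 4 → 12 → 36 → 108

Answer: 108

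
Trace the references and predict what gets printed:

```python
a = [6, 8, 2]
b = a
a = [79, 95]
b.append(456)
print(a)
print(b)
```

Key concept: rebinding vs mutation: a is rebound to a new list, b still points at the original.
Step by step:
`a = [6, 8, 2]` → a = [6, 8, 2]
`b = a` → b = [6, 8, 2] (same object as a)
`a = [79, 95]` → a = [79, 95]
`b.append(456)` → b = [6, 8, 2, 456]
`print(a)` → prints [79, 95]
`print(b)` → prints [6, 8, 2, 456]

Answer:
[79, 95]
[6, 8, 2, 456]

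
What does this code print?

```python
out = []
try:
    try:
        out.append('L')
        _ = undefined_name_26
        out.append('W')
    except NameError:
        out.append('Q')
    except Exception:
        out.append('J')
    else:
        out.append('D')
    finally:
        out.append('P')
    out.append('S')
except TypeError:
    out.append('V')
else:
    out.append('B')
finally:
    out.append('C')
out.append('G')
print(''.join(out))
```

Execution trace: 'L' (inner try body) → 'Q' (inner except NameError) → 'P' (inner finally) → 'S' (try body, no exception) → 'B' (else) → 'C' (finally) → 'G' (after the try/except). Output: LQPSBCG

Answer: LQPSBCG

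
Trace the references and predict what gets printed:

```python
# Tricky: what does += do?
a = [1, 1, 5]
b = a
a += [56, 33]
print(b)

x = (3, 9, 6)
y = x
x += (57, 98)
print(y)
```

Key concept: += behavior differs for mutable vs immutable.
Step by step:
`a = [1, 1, 5]` → a = [1, 1, 5]
`b = a` → b = [1, 1, 5] (same object as a)
`a += [56, 33]` → a = [1, 1, 5, 56, 33] (same object as b); b = [1, 1, 5, 56, 33] (same object as a)
`print(b)` → prints [1, 1, 5, 56, 33]
`x = (3, 9, 6)` → x = (3, 9, 6)
`y = x` → y = (3, 9, 6)
`x += (57, 98)` → x = (3, 9, 6, 57, 98)
`print(y)` → prints (3, 9, 6)

Answer:
[1, 1, 5, 56, 33]
(3, 9, 6)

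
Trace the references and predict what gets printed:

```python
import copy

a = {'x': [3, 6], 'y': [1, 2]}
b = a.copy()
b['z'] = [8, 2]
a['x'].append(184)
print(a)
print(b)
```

Key concept: shallow copy of dict with mutable values.
Step by step:
`a = {'x': [3, 6], 'y': [1, 2]}` → a = {'x': [3, 6], 'y': [1, 2]}
`b = a.copy()` → b = {'x': [3, 6], 'y': [1, 2]}
`b['z'] = [8, 2]` → b = {'x': [3, 6], 'y': [1, 2], 'z': [8, 2]}
`a['x'].append(184)` → a = {'x': [3, 6, 184], 'y': [1, 2]}; b = {'x': [3, 6, 184], 'y': [1, 2], 'z': [8, 2]}
`print(a)` → prints {'x': [3, 6, 184], 'y': [1, 2]}
`print(b)` → prints {'x': [3, 6, 184], 'y': [1, 2], 'z': [8, 2]}

Answer:
{'x': [3, 6, 184], 'y': [1, 2]}
{'x': [3, 6, 184], 'y': [1, 2], 'z': [8, 2]}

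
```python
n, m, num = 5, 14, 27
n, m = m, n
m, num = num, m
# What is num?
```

Trace:
`n, m, num = 5, 14, 27` → n = 5; m = 14; num = 27
`n, m = m, n` → n = 14; m = 5
`m, num = num, m` → m = 27; num = 5
So num = 5

Answer: 5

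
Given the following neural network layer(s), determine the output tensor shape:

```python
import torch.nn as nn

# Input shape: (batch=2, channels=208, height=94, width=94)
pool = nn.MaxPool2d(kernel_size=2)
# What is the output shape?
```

Input: (2, 208, 94, 94) -> Output: (2, 208, 47, 47)

Answer: (2, 208, 47, 47)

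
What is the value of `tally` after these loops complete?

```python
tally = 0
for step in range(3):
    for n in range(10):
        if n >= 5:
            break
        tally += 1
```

Inner breaks at 5, outer runs 3 times
`tally` takes the values: 0 → 1 → 2 → 3 → 4 → 5 → 6 → 7 → 8 → 9 → 10 → 11 → 12 → 13 → 14 → 15

Answer: 15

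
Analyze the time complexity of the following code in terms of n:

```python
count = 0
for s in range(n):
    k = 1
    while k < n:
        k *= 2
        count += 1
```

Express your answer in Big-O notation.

Each loop level contributes: n × log n. Multiplying the contributions gives O(n log n).

Answer: O(n log n)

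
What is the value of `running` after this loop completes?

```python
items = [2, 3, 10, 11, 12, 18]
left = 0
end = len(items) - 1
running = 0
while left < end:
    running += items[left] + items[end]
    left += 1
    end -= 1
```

Sum of pairs from ends
`running` takes the values: 0 → 20 → 35 → 56

Answer: 56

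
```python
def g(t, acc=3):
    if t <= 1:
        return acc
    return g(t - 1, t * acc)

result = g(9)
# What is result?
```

Accumulator trace (n, acc): (9, 3) -> (8, 27) -> (7, 216) -> (6, 1512) -> (5, 9072) -> (4, 45360) -> (3, 181440) -> (2, 544320) -> (1, 1088640) -> return 1088640

Answer: 1088640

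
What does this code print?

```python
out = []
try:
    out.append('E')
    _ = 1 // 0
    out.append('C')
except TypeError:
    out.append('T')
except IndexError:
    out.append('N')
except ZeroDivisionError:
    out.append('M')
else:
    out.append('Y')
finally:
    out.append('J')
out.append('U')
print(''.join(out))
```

Execution trace: 'E' (try body) → 'M' (except ZeroDivisionError) → 'J' (finally) → 'U' (after the try/except). Output: EMJU

Answer: EMJU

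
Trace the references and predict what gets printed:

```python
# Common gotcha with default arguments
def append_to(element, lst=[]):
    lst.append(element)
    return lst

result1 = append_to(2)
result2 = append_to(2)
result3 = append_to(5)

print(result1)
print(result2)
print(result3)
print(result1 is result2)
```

Key concept: mutable default argument gotcha.
Step by step:
`result1 = append_to(2)` → result1 = [2]
`result2 = append_to(2)` → result1 = [2, 2] (same object as result2); result2 = [2, 2] (same object as result1)
`result3 = append_to(5)` → result1 = [2, 2, 5] (same object as result2, result3); result2 = [2, 2, 5] (same object as result1, result3); result3 = [2, 2, 5] (same object as result1, result2)
`print(result1)` → prints [2, 2, 5]
`print(result2)` → prints [2, 2, 5]
`print(result3)` → prints [2, 2, 5]
`print(result1 is result2)` → prints True

Answer:
[2, 2, 5]
[2, 2, 5]
[2, 2, 5]
True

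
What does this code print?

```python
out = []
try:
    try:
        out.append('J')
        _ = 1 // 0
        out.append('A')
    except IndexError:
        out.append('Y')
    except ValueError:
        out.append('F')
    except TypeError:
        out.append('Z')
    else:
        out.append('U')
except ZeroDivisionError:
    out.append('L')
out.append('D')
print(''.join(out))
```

Execution trace: 'J' (try body) → 'L' (outer except ZeroDivisionError) → 'D' (after the try/except). Output: JLD

Answer: JLD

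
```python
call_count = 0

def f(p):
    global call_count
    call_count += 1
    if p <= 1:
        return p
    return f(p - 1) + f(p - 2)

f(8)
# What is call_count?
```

Calls(p) = 1 + Calls(p-1) + Calls(p-2); Calls(0)=Calls(1)=1. For p=8 this gives 67.

Answer: 67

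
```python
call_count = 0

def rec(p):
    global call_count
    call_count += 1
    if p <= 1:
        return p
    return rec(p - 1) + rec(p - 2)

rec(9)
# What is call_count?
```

Calls(p) = 1 + Calls(p-1) + Calls(p-2); Calls(0)=Calls(1)=1. For p=9 this gives 109.

Answer: 109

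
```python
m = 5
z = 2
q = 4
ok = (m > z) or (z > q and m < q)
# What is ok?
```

Trace:
`m = 5` → m = 5
`z = 2` → z = 2
`q = 4` → q = 4
`ok = (m > z) or (z > q and m < q)` → ok = True
So ok = True

Answer: True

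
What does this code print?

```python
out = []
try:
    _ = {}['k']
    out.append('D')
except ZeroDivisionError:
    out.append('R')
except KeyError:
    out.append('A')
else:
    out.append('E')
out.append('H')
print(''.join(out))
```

Execution trace: 'A' (except KeyError) → 'H' (after the try/except). Output: AH

Answer: AH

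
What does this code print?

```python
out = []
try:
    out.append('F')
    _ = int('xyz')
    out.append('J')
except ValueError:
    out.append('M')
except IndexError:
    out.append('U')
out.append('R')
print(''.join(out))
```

Execution trace: 'F' (try body) → 'M' (except ValueError) → 'R' (after the try/except). Output: FMR

Answer: FMR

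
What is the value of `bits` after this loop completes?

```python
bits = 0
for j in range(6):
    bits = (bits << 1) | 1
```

Build 6 consecutive 1-bits: 0b111111
`bits` takes the values: 0 → 1 → 3 → 7 → 15 → 31 → 63

Answer: 63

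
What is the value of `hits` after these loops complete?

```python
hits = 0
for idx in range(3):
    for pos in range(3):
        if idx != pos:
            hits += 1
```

3² - 3 (exclude diagonal)
`hits` takes the values: 0 → 1 → 2 → 3 → 4 → 5 → 6

Answer: 6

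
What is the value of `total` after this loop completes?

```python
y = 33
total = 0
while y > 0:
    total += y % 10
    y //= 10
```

Sum digits of 33
`total` takes the values: 0 → 3 → 6

Answer: 6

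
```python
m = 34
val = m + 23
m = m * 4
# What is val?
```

Trace:
`m = 34` → m = 34
`val = m + 23` → val = 57
`m = m * 4` → m = 136
So val = 57

Answer: 57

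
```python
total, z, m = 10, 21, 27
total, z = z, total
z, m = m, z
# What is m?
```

Trace:
`total, z, m = 10, 21, 27` → total = 10; z = 21; m = 27
`total, z = z, total` → total = 21; z = 10
`z, m = m, z` → z = 27; m = 10
So m = 10

Answer: 10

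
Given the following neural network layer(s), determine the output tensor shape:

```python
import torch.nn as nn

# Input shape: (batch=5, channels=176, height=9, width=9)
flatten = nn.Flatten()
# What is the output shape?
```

Input: (5, 176, 9, 9) -> Output: (5, 14256)

Answer: (5, 14256)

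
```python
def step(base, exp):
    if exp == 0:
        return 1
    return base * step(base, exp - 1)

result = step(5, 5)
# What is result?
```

step(5, 5) = 5 * 5 * 5 * 5 * 5 = 3125

Answer: 3125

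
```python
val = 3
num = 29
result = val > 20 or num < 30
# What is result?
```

Trace:
`val = 3` → val = 3
`num = 29` → num = 29
`result = val > 20 or num < 30` → result = True
So result = True

Answer: True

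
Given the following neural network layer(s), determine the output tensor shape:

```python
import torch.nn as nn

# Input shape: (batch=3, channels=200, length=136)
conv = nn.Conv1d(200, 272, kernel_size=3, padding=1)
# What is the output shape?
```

Input: (3, 200, 136) -> Output: (3, 272, 136)

Answer: (3, 272, 136)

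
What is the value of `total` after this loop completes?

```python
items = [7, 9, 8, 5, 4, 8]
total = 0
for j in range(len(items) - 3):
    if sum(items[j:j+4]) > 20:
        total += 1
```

Count windows with sum > 20
`total` takes the values: 0 → 1 → 2 → 3

Answer: 3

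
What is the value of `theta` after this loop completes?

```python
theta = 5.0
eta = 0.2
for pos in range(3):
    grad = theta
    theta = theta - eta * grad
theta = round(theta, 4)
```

Gradient descent: w = 5.0 * (1 - 0.2)^3
`theta` takes the values: 5.0 → 4.0 → 3.2 → 2.56

Answer: 2.56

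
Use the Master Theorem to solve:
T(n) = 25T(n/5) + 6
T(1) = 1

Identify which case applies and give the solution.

a=25, b=5, f(n)=6. log_5(25) = 2. Since c=0 < 2, Case 1 applies: T(n) = Θ(n^log_b(a)) = O(n^2).

Answer: O(n^2) - Case 1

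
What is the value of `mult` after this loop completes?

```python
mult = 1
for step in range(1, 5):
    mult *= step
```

4! = 24
`mult` takes the values: 1 → 2 → 6 → 24

Answer: 24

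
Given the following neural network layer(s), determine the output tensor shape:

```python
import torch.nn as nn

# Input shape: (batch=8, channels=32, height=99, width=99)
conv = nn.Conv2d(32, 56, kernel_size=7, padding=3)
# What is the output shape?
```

Input: (8, 32, 99, 99) -> Output: (8, 56, 99, 99)

Answer: (8, 56, 99, 99)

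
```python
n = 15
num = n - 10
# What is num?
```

Trace:
`n = 15` → n = 15
`num = n - 10` → num = 5
So num = 5

Answer: 5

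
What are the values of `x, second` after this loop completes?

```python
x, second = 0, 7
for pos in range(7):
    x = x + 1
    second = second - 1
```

x goes 0→7, second goes 7→0
`x, second` takes the values: (0, 7) → (1, 7) → (1, 6) → (2, 6) → (2, 5) → (3, 5) → (3, 4) → (4, 4) → (4, 3) → (5, 3) → (5, 2) → (6, 2) → (6, 1) → (7, 1) → (7, 0)

Answer: 7, 0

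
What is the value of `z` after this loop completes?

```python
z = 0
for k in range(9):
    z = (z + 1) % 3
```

Increment mod 3, 9 times = 0
`z` takes the values: 0 → 1 → 2 → 0 → 1 → 2 → 0 → 1 → 2 → 0

Answer: 0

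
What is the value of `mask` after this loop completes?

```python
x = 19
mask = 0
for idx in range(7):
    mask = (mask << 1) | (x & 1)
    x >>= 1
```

Reverse lowest 7 bits of 19
`mask` takes the values: 0 → 1 → 3 → 6 → 12 → 25 → 50 → 100

Answer: 100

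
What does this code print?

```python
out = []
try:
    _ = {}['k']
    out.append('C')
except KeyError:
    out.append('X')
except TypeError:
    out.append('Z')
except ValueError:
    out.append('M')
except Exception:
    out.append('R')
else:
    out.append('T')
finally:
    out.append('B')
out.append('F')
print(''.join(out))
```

Execution trace: 'X' (except KeyError) → 'B' (finally) → 'F' (after the try/except). Output: XBF

Answer: XBF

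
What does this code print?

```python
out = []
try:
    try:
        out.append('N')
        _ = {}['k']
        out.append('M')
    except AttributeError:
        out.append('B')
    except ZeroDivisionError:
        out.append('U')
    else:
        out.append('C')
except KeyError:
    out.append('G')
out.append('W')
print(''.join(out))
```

Execution trace: 'N' (try body) → 'G' (outer except KeyError) → 'W' (after the try/except). Output: NGW

Answer: NGW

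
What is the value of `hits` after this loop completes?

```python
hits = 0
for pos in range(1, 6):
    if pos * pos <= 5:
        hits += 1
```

Count numbers where pos² ≤ 5
`hits` takes the values: 0 → 1 → 2

Answer: 2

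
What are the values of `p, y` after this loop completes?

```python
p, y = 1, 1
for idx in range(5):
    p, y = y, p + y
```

Fibonacci: after 5 iterations
`p, y` takes the values: (1, 1) → (1, 2) → (2, 3) → (3, 5) → (5, 8) → (8, 13)

Answer: 8, 13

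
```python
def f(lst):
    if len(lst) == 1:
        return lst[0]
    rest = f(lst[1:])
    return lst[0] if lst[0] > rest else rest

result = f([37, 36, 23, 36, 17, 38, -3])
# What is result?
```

Recursive max over [37, 36, 23, 36, 17, 38, -3] = 38

Answer: 38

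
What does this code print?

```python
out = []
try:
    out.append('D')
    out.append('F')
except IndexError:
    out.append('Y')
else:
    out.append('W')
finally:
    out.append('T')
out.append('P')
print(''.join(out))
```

Execution trace: 'D' (try body) → 'F' (try body, no exception) → 'W' (else) → 'T' (finally) → 'P' (after the try/except). Output: DFWTP

Answer: DFWTP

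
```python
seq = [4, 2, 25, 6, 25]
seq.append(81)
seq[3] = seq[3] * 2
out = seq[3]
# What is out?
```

Trace:
`seq = [4, 2, 25, 6, 25]` → seq = [4, 2, 25, 6, 25]
`seq.append(81)` → seq = [4, 2, 25, 6, 25, 81]
`seq[3] = seq[3] * 2` → seq = [4, 2, 25, 12, 25, 81]
`out = seq[3]` → out = 12
So out = 12

Answer: 12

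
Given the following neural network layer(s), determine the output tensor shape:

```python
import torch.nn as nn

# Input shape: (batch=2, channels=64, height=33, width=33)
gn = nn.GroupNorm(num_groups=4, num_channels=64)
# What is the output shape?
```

Input: (2, 64, 33, 33) -> Output: (2, 64, 33, 33)

Answer: (2, 64, 33, 33)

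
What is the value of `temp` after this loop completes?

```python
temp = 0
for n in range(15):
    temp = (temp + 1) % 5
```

Increment mod 5, 15 times = 0
`temp` takes the values: 0 → 1 → 2 → 3 → 4 → 0 → 1 → 2 → 3 → 4 → 0 → 1 → 2 → 3 → 4 → 0

Answer: 0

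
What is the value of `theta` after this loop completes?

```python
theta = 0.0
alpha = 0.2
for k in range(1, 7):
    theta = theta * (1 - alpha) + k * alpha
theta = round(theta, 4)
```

Moving average with lr=0.2
`theta` takes the values: 0.0 → 0.2 → 0.56 → 1.048 → 1.6384 → 2.31072 → 3.048576 → 3.0486

Answer: 3.0486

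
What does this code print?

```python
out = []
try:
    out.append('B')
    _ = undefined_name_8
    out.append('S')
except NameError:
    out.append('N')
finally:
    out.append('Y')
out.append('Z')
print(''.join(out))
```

Execution trace: 'B' (try body) → 'N' (except NameError) → 'Y' (finally) → 'Z' (after the try/except). Output: BNYZ

Answer: BNYZ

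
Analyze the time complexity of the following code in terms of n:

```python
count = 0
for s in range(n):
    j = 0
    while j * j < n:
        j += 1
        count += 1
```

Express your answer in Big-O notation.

Each loop level contributes: n × √n. Multiplying the contributions gives O(n√n).

Answer: O(n√n)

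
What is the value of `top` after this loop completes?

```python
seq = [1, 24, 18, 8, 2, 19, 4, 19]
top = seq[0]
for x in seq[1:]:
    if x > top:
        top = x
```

Maximum of [1, 24, 18, 8, 2, 19, 4, 19]
`top` takes the values: 1 → 24

Answer: 24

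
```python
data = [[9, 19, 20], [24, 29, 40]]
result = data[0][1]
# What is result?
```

Trace:
`data = [[9, 19, 20], [24, 29, 40]]` → data = [[9, 19, 20], [24, 29, 40]]
`result = data[0][1]` → result = 19
So result = 19

Answer: 19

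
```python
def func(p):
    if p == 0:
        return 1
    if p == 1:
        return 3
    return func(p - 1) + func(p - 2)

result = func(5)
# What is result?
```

Build up from base cases: func(0)=1, func(1)=3, func(2)=4, func(3)=7, func(4)=11, func(5)=18

Answer: 18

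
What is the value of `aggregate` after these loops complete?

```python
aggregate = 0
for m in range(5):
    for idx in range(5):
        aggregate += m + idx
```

Sum of all m+idx for m,idx in 5x5
`aggregate` takes the values: 0 → 1 → 3 → 6 → 10 → 11 → 13 → 16 → 20 → 25 → 27 → 30 → 34 → 39 → 45 → 48 → 52 → 57 → 63 → 70 → 74 → 79 → 85 → 92 → 100

Answer: 100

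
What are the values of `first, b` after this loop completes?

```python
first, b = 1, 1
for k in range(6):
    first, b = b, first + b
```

Fibonacci: after 6 iterations
`first, b` takes the values: (1, 1) → (1, 2) → (2, 3) → (3, 5) → (5, 8) → (8, 13) → (13, 21)

Answer: 13, 21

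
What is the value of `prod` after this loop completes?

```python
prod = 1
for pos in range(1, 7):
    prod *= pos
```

6! = 720
`prod` takes the values: 1 → 2 → 6 → 24 → 120 → 720

Answer: 720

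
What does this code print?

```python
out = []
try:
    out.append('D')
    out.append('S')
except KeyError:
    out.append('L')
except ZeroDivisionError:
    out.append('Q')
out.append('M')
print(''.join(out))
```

Execution trace: 'D' (try body) → 'S' (try body, no exception) → 'M' (after the try/except). Output: DSM

Answer: DSM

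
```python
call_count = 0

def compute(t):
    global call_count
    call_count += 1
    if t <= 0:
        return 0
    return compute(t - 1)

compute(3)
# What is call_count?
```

Linear recursion stepping by 1: 4 calls from t=3 down to ≤0.

Answer: 4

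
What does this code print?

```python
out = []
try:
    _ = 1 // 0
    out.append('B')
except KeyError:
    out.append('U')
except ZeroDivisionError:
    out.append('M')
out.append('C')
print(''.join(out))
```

Execution trace: 'M' (except ZeroDivisionError) → 'C' (after the try/except). Output: MC

Answer: MC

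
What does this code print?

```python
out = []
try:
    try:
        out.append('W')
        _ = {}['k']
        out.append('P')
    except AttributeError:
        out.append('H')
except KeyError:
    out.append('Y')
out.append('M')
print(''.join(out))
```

Execution trace: 'W' (try body) → 'Y' (outer except KeyError) → 'M' (after the try/except). Output: WYM

Answer: WYM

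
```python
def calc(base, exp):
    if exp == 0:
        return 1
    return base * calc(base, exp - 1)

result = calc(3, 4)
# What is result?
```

calc(3, 4) = 3 * 3 * 3 * 3 = 81

Answer: 81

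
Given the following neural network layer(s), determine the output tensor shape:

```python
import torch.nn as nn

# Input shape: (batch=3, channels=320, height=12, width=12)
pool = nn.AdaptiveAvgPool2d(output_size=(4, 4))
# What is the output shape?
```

Input: (3, 320, 12, 12) -> Output: (3, 320, 4, 4)

Answer: (3, 320, 4, 4)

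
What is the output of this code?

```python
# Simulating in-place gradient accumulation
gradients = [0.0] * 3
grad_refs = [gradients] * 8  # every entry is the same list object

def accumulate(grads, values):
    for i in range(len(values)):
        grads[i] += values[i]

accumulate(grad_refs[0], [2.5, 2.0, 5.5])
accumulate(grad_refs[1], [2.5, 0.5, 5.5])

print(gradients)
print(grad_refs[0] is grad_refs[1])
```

Key concept: gradient accumulation aliasing.
Step by step:
`gradients = [0.0] * 3` → gradients = [0.0, 0.0, 0.0]
`grad_refs = [gradients] * 8` → grad_refs = [[0.0, 0.0, 0.0], [0.0, 0.0, 0.0], [0.0, 0.0, 0.0], [0.0, 0.0, 0.0], [0.0, 0.0, 0.0], [0.0, 0.0, 0.0], [0.0, 0.0, 0.0], [0.0, 0.0, 0.0]]
`accumulate(grad_refs[0], [2.5, 2.0, 5.5])` → gradients = [2.5, 2.0, 5.5]; grad_refs = [[2.5, 2.0, 5.5], [2.5, 2.0, 5.5], [2.5, 2.0, 5.5], [2.5, 2.0, 5.5], [2.5, 2.0, 5.5], [2.5, 2.0, 5.5], [2.5, 2.0, 5.5], [2.5, 2.0, 5.5]]
`accumulate(grad_refs[1], [2.5, 0.5, 5.5])` → gradients = [5.0, 2.5, 11.0]; grad_refs = [[5.0, 2.5, 11.0], [5.0, 2.5, 11.0], [5.0, 2.5, 11.0], [5.0, 2.5, 11.0], [5.0, 2.5, 11.0], [5.0, 2.5, 11.0], [5.0, 2.5, 11.0], [5.0, 2.5, 11.0]]
`print(gradients)` → prints [5.0, 2.5, 11.0]
`print(grad_refs[0] is grad_refs[1])` → prints True

Answer:
[5.0, 2.5, 11.0]
True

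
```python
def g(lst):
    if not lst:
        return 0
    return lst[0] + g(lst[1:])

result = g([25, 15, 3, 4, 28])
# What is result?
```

25 + 15 + 3 + 4 + 28 + 0 = 75

Answer: 75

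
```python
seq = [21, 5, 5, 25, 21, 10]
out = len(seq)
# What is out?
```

Trace:
`seq = [21, 5, 5, 25, 21, 10]` → seq = [21, 5, 5, 25, 21, 10]
`out = len(seq)` → out = 6
So out = 6

Answer: 6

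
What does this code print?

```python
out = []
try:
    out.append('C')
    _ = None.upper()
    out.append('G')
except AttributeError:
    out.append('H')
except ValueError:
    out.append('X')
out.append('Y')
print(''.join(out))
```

Execution trace: 'C' (try body) → 'H' (except AttributeError) → 'Y' (after the try/except). Output: CHY

Answer: CHY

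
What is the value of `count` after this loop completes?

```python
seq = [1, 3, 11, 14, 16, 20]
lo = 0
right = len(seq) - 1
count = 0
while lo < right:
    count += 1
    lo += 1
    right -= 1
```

Iterations until pointers meet (list length 6)
`count` takes the values: 0 → 1 → 2 → 3

Answer: 3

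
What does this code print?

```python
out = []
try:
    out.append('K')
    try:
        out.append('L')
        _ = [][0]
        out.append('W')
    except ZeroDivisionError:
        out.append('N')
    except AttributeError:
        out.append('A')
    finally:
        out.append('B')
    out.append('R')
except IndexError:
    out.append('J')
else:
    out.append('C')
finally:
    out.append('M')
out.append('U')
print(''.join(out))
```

Execution trace: 'K' (try body) → 'L' (inner try body) → 'B' (inner finally) → 'J' (except IndexError) → 'M' (finally) → 'U' (after the try/except). Output: KLBJMU

Answer: KLBJMU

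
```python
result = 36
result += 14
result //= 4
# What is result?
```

Trace:
`result = 36` → result = 36
`result += 14` → result = 50
`result //= 4` → result = 12
So result = 12

Answer: 12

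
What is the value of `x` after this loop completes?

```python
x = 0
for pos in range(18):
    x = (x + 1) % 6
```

Increment mod 6, 18 times = 0
`x` takes the values: 0 → 1 → 2 → 3 → 4 → 5 → 0 → 1 → 2 → 3 → 4 → 5 → 0 → 1 → 2 → 3 → 4 → 5 → 0

Answer: 0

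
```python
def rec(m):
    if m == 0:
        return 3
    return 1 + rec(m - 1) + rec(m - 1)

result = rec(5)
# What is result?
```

rec(m) = 1 + 2·rec(m-1), rec(0)=3. Closed form: (3+1)·2^5 - 1 = 127.

Answer: 127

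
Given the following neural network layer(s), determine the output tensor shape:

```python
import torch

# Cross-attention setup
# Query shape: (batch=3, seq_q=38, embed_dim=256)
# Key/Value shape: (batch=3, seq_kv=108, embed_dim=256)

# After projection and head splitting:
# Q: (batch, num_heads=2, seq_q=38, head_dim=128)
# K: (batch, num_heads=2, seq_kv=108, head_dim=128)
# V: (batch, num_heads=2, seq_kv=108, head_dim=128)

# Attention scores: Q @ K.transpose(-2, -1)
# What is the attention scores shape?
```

Input: (3, 38, 256) -> Output: (3, 2, 38, 108)

Answer: (3, 2, 38, 108)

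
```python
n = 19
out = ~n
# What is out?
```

Trace:
`n = 19` → n = 19
`out = ~n` → out = -20
So out = -20

Answer: -20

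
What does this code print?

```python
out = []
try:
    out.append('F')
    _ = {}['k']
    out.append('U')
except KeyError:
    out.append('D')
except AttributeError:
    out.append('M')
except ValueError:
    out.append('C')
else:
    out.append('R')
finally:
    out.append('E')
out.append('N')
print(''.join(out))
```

Execution trace: 'F' (try body) → 'D' (except KeyError) → 'E' (finally) → 'N' (after the try/except). Output: FDEN

Answer: FDEN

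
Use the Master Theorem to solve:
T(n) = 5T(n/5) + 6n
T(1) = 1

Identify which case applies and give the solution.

a=5, b=5, f(n)=6n. log_5(5) = 1. Since c=1 = 1, Case 2 applies: T(n) = Θ(n^log_b(a) · log n) = O(n log n).

Answer: O(n log n) - Case 2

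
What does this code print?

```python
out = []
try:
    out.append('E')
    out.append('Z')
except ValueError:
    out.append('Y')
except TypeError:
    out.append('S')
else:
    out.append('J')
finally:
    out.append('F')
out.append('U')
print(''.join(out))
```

Execution trace: 'E' (try body) → 'Z' (try body, no exception) → 'J' (else) → 'F' (finally) → 'U' (after the try/except). Output: EZJFU

Answer: EZJFU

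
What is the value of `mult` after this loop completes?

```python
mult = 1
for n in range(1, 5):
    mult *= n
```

4! = 24
`mult` takes the values: 1 → 2 → 6 → 24

Answer: 24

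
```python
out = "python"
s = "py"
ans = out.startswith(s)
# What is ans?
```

Trace:
`out = "python"` → out = 'python'
`s = "py"` → s = 'py'
`ans = out.startswith(s)` → ans = True
So ans = True

Answer: True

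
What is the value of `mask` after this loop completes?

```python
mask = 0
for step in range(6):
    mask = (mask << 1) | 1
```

Build 6 consecutive 1-bits: 0b111111
`mask` takes the values: 0 → 1 → 3 → 7 → 15 → 31 → 63

Answer: 63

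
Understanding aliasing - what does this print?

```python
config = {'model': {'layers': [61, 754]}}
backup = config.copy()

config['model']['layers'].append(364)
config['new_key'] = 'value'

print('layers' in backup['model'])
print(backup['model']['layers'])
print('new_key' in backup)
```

Key concept: shallow copy gotcha with nested dict.
Step by step:
`config = {'model': {'layers': [61, 754]}}` → config = {'model': {'layers': [61, 754]}}
`backup = config.copy()` → backup = {'model': {'layers': [61, 754]}}
`config['model']['layers'].append(364)` → config = {'model': {'layers': [61, 754, 364]}}; backup = {'model': {'layers': [61, 754, 364]}}
`config['new_key'] = 'value'` → config = {'model': {'layers': [61, 754, 364]}, 'new_key': 'value'}
`print('layers' in backup['model'])` → prints True
`print(backup['model']['layers'])` → prints [61, 754, 364]
`print('new_key' in backup)` → prints False

Answer:
True
[61, 754, 364]
False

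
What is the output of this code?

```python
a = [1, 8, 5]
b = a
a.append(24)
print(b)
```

Key concept: basic list aliasing.
Step by step:
`a = [1, 8, 5]` → a = [1, 8, 5]
`b = a` → b = [1, 8, 5] (same object as a)
`a.append(24)` → a = [1, 8, 5, 24] (same object as b); b = [1, 8, 5, 24] (same object as a)
`print(b)` → prints [1, 8, 5, 24]

Answer: [1, 8, 5, 24]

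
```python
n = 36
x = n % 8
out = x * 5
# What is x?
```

Trace:
`n = 36` → n = 36
`x = n % 8` → x = 4
`out = x * 5` → out = 20
So x = 4

Answer: 4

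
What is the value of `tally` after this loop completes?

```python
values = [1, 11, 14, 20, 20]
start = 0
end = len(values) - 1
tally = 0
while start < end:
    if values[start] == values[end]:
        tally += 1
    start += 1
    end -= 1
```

Count matching pairs from ends
`tally` takes the values: 0

Answer: 0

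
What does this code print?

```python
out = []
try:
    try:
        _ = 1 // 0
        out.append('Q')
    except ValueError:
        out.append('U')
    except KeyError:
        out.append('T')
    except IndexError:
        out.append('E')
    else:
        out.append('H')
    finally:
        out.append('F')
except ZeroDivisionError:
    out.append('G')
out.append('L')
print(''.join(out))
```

Execution trace: 'F' (finally) → 'G' (outer except ZeroDivisionError) → 'L' (after the try/except). Output: FGL

Answer: FGL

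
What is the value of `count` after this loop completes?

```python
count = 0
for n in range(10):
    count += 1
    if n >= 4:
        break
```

Loop breaks when n reaches 4, count is 5
`count` takes the values: 0 → 1 → 2 → 3 → 4 → 5

Answer: 5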